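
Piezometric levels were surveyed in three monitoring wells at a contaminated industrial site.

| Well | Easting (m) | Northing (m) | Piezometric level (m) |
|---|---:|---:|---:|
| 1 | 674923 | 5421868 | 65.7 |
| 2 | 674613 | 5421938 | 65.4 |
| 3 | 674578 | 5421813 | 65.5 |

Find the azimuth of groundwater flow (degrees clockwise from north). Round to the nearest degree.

With h = a·x + b·y + c and 1 as origin, the differences give:
  (-310)·a + 70·b = -0.3
  (-345)·a + (-55)·b = -0.2
Eliminate b (×(-55) and ×70, subtract): 41200·a = 30.50 → a = ∂h/∂x = +0.0007403
Back-substitute: b = ∂h/∂y = -0.001007.
Flow direction (−∇h) has components (-0.0007403 E, +0.001007 N).
Azimuth = atan2(E, N) = atan2(-0.0007403, +0.001007) = 323.7° ≈ 324°.

324°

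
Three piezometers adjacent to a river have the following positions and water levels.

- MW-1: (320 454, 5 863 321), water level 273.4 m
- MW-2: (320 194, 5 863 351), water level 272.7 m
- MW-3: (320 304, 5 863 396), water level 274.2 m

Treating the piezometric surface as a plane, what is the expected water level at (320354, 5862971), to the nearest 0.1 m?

Taking MW-1 as reference: MW-2−MW-1 = (-260, 30, -0.7); MW-3−MW-1 = (-150, 75, +0.8).
Solve a·Δx + b·Δy = Δh: det = (-260)·75 − (-150)·30 = -15000.
∂h/∂x = [(-0.7)·75 − (+0.8)·30] / -15000 = +0.005100
∂h/∂y = [(-260)·(+0.8) − (-150)·(-0.7)] / -15000 = +0.02087
h(320354, 5862971) = 273.4 + (+0.005100)·(-100) + (+0.02087)·(-350) = 273.4 -0.510 -7.303 = 265.587 m.

265.6 m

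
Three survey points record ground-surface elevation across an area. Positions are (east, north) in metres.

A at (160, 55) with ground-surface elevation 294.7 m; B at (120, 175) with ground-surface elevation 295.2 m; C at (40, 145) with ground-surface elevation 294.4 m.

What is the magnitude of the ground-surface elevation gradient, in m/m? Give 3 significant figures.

Differences from A: to B (Δx, Δy, Δh) = (-40, 120, +0.5); to C = (-120, 90, -0.3).
Determinant of the coordinate differences = (-40)·90 − (-120)·120 = 10800.
∂z/∂x = [(+0.5)·90 − (-0.3)·120] / 10800 = +0.007500
∂z/∂y = [(-40)·(-0.3) − (-120)·(+0.5)] / 10800 = +0.006667
|∇f| = √(0.007500² + 0.006667²) = 0.01003 m/m

0.0100 m/m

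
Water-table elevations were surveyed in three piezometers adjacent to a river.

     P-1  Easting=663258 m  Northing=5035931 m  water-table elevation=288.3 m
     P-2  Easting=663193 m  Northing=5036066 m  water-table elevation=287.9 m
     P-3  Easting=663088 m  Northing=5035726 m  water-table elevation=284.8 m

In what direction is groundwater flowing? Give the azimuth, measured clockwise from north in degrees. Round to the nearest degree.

With h = a·x + b·y + c and P-1 as origin, the differences give:
  (-65)·a + 135·b = -0.4
  (-170)·a + (-205)·b = -3.5
Eliminate b (×(-205) and ×135, subtract): 36275·a = 554.50 → a = ∂h/∂x = +0.01529
Back-substitute: b = ∂h/∂y = +0.004397.
Flow direction (−∇h) has components (-0.01529 E, -0.004397 N).
Azimuth = atan2(E, N) = atan2(-0.01529, -0.004397) = 254.0° ≈ 254°.

254°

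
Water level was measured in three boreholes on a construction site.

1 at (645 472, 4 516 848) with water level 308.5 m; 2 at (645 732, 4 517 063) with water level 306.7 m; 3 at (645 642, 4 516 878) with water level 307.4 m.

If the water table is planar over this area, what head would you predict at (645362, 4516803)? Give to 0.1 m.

309.2 m

Three-point gradient (reference 1): Δ to 2 = (260, 215, -1.8), Δ to 3 = (170, 30, -1.1).
∂h/∂x = -0.006348, ∂h/∂y = -0.0006957 (det = -28750).
h(645362, 4516803) = 308.5 + (-0.006348)·(-110) + (-0.0006957)·(-45) = 308.5 +0.698 +0.031 = 309.230 m.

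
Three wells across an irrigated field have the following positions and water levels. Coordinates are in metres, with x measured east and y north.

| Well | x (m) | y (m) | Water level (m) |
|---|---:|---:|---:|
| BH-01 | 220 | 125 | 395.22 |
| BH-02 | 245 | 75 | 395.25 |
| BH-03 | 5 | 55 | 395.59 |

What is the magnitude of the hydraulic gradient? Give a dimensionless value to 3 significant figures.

0.00182

Taking BH-01 as reference: BH-02−BH-01 = (25, -50, +0.03); BH-03−BH-01 = (-215, -70, +0.37).
Determinant of the coordinate differences = 25·(-70) − (-215)·(-50) = -12500.
∂h/∂x = [(+0.03)·(-70) − (+0.37)·(-50)] / -12500 = -0.001312
∂h/∂y = [25·(+0.37) − (-215)·(+0.03)] / -12500 = -0.001256
|∇h| = √(-0.001312² + -0.001256²) = 0.001816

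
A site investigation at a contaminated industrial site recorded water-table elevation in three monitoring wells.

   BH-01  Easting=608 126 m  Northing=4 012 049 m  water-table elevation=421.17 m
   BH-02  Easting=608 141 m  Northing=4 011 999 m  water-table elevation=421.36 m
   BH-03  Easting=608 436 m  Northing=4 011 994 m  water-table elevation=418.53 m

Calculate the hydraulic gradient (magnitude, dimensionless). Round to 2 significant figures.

0.012

With h = a·x + b·y + c and BH-01 as origin, the differences give:
  15·a + (-50)·b = +0.19
  310·a + (-55)·b = -2.64
Eliminate b (×(-55) and ×(-50), subtract): 14675·a = -142.450 → a = ∂h/∂x = -0.009707
Back-substitute: b = ∂h/∂y = -0.006712.
|∇h| = √(-0.009707² + -0.006712²) = 0.0118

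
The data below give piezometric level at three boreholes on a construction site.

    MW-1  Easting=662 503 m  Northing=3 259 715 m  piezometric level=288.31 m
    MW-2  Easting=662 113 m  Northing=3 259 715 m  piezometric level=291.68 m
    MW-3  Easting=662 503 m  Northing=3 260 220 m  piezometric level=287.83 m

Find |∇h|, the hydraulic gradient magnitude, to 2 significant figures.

∂h/∂x = (291.68 − 288.31) / (662113 − 662503) = -0.008641
∂h/∂y = (287.83 − 288.31) / (3260220 − 3259715) = -0.0009505
|∇h| = √(-0.008641² + -0.0009505²) = 0.008693

0.0087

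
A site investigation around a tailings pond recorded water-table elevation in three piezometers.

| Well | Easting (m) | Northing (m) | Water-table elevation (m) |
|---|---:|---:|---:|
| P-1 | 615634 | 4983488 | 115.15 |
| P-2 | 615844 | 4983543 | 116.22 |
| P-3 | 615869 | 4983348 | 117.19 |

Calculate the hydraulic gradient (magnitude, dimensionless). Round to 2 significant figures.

0.0075

Taking P-1 as reference: P-2−P-1 = (210, 55, +1.07); P-3−P-1 = (235, -140, +2.04).
Solve a·Δx + b·Δy = Δh: det = 210·(-140) − 235·55 = -42325.
∂h/∂x = [(+1.07)·(-140) − (+2.04)·55] / -42325 = +0.006190
∂h/∂y = [210·(+2.04) − 235·(+1.07)] / -42325 = -0.004181
|∇h| = √(0.006190² + -0.004181²) = 0.00747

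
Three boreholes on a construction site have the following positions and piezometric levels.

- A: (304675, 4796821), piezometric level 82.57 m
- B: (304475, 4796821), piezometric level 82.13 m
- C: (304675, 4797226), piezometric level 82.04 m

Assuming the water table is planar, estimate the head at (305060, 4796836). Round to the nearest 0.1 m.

∂h/∂x = (82.13 − 82.57) / (304475 − 304675) = +0.002200
∂h/∂y = (82.04 − 82.57) / (4797226 − 4796821) = -0.001309
h(305060, 4796836) = 82.57 + (+0.002200)·(385) + (-0.001309)·(15) = 82.57 +0.847 -0.020 = 83.397 m.

83.4 m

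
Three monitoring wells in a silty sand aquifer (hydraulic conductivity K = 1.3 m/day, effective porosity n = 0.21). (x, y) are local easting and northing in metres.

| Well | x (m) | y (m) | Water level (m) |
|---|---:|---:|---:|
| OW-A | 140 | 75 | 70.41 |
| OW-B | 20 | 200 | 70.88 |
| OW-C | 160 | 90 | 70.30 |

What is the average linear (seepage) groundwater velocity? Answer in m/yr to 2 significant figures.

Taking OW-A as reference: OW-B−OW-A = (-120, 125, +0.47); OW-C−OW-A = (20, 15, -0.11).
Solve a·Δx + b·Δy = Δh: det = (-120)·15 − 20·125 = -4300.
∂h/∂x = [(+0.47)·15 − (-0.11)·125] / -4300 = -0.004837
∂h/∂y = [(-120)·(-0.11) − 20·(+0.47)] / -4300 = -0.0008837
|∇h| = √(-0.004837² + -0.0008837²) = 0.004917
Seepage velocity v = K·i/n = 1.3 × 0.004917 / 0.21 = 0.03044 m/day = 11.12 m/yr.

11 m/yr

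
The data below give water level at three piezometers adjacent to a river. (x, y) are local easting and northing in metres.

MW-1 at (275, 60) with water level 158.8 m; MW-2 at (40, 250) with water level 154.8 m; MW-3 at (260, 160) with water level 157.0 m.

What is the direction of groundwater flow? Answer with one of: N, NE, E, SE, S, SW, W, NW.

N

With h = a·x + b·y + c and MW-1 as origin, the differences give:
  (-235)·a + 190·b = -4.0
  (-15)·a + 100·b = -1.8
Eliminate b (×100 and ×190, subtract): -20650·a = -58.00 → a = ∂h/∂x = +0.002809
Back-substitute: b = ∂h/∂y = -0.01758.
Flow = −∇h = (-0.002809 east, +0.01758 north), which points north.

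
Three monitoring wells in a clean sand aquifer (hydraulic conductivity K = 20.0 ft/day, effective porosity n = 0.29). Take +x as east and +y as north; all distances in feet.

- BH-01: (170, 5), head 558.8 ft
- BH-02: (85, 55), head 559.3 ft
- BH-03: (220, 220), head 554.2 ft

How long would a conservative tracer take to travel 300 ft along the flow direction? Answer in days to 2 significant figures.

With h = a·x + b·y + c and BH-01 as origin, the differences give:
  (-85)·a + 50·b = +0.5
  50·a + 215·b = -4.6
Eliminate b (×215 and ×50, subtract): -20775·a = 337.50 → a = ∂h/∂x = -0.01625
Back-substitute: b = ∂h/∂y = -0.01762.
|∇h| = √(-0.01625² + -0.01762²) = 0.02397
Seepage velocity v = K·i/n = 20.0 × 0.02397 / 0.29 = 1.653 ft/day.
t = 300 / 1.653 = 181.5 days.

180 days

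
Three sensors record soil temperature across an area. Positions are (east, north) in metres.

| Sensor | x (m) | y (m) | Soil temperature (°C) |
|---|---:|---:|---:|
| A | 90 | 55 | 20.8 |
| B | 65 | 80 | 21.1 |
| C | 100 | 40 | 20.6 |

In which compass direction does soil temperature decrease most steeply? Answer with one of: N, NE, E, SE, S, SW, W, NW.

S

Three-point gradient (reference A): Δ to B = (-25, 25, +0.3), Δ to C = (10, -15, -0.2).
∂T/∂x = +0.004000, ∂T/∂y = +0.01600 (det = 125).
Steepest decrease is along −∇f = (-0.004000 E, -0.01600 N) → south.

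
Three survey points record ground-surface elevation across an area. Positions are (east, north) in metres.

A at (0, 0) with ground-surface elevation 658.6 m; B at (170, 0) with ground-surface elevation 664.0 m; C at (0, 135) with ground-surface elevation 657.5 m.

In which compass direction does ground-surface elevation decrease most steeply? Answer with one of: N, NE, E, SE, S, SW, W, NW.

W

∂z/∂x = (664.0 − 658.6) / (170 − 0) = +0.03176
∂z/∂y = (657.5 − 658.6) / (135 − 0) = -0.008148
Steepest decrease is along −∇f = (-0.03176 E, +0.008148 N) → west.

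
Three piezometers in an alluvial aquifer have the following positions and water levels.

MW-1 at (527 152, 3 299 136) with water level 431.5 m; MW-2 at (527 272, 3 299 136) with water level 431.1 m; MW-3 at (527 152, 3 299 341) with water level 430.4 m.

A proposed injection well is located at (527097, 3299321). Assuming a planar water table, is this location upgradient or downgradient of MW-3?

∂h/∂x = (431.1 − 431.5) / (527272 − 527152) = -0.003333
∂h/∂y = (430.4 − 431.5) / (3299341 − 3299136) = -0.005366
Head at (527097, 3299321) = 431.5 + (-0.003333)·(-55) + (-0.005366)·(185) = 430.69 m.
That is higher than the 430.4 m at MW-3, so the point is upgradient.

upgradient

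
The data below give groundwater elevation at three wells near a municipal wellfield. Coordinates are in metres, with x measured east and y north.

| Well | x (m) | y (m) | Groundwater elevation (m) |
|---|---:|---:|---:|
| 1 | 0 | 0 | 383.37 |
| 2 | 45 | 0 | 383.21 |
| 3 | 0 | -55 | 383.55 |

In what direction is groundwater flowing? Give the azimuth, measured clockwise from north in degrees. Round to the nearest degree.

047°

∂h/∂x = (383.21 − 383.37) / (45 − 0) = -0.003556
∂h/∂y = (383.55 − 383.37) / (-55 − 0) = -0.003273
Flow direction (−∇h) has components (+0.003556 E, +0.003273 N).
Azimuth = atan2(E, N) = atan2(+0.003556, +0.003273) = 47.4° ≈ 047°.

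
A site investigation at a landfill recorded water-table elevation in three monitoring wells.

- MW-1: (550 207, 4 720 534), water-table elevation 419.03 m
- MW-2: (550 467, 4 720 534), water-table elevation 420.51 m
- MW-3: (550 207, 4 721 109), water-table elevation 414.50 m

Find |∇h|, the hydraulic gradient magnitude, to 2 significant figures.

0.0097

∂h/∂x = (420.51 − 419.03) / (550467 − 550207) = +0.005692
∂h/∂y = (414.50 − 419.03) / (4721109 − 4720534) = -0.007878
|∇h| = √(0.005692² + -0.007878²) = 0.009719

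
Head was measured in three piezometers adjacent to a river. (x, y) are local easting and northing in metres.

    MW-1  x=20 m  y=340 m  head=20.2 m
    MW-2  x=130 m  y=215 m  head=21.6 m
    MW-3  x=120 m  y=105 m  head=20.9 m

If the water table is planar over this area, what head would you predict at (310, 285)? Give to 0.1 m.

Taking MW-1 as reference: MW-2−MW-1 = (110, -125, +1.4); MW-3−MW-1 = (100, -235, +0.7).
Solve a·Δx + b·Δy = Δh: det = 110·(-235) − 100·(-125) = -13350.
∂h/∂x = [(+1.4)·(-235) − (+0.7)·(-125)] / -13350 = +0.01809
∂h/∂y = [110·(+0.7) − 100·(+1.4)] / -13350 = +0.004719
h(310, 285) = 20.2 + (+0.01809)·(290) + (+0.004719)·(-55) = 20.2 +5.246 -0.260 = 25.187 m.

25.2 m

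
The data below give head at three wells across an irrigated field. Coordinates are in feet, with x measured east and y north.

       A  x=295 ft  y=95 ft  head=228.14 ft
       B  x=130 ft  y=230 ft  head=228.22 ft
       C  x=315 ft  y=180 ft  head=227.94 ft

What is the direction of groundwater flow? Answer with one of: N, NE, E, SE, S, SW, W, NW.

NE

With h = a·x + b·y + c and A as origin, the differences give:
  (-165)·a + 135·b = +0.08
  20·a + 85·b = -0.20
Eliminate b (×85 and ×135, subtract): -16725·a = 33.800 → a = ∂h/∂x = -0.002021
Back-substitute: b = ∂h/∂y = -0.001877.
Flow = −∇h = (+0.002021 east, +0.001877 north), which points northeast.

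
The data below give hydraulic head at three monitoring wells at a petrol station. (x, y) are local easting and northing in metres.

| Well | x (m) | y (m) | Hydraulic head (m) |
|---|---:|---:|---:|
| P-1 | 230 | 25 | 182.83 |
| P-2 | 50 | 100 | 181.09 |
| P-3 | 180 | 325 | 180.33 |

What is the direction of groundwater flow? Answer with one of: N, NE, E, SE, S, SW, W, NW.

Differences from P-1: to P-2 (Δx, Δy, Δh) = (-180, 75, -1.74); to P-3 = (-50, 300, -2.50).
Determinant of the coordinate differences = (-180)·300 − (-50)·75 = -50250.
∂h/∂x = [(-1.74)·300 − (-2.50)·75] / -50250 = +0.006657
∂h/∂y = [(-180)·(-2.50) − (-50)·(-1.74)] / -50250 = -0.007224
Flow = −∇h = (-0.006657 east, +0.007224 north), which points northwest.

NW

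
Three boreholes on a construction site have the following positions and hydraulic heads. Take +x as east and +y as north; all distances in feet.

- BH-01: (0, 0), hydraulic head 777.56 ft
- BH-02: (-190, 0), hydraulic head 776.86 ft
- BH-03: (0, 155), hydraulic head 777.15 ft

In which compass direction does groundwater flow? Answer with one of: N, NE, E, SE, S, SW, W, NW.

∂h/∂x = (776.86 − 777.56) / (-190 − 0) = +0.003684
∂h/∂y = (777.15 − 777.56) / (155 − 0) = -0.002645
Flow = −∇h = (-0.003684 east, +0.002645 north), which points northwest.

NW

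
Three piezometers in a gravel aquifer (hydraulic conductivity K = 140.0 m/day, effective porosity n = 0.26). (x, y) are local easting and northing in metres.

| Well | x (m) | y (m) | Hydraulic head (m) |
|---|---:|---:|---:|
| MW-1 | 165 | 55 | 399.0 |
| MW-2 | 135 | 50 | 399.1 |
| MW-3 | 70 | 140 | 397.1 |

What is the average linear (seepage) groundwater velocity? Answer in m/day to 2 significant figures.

12 m/day

Differences from MW-1: to MW-2 (Δx, Δy, Δh) = (-30, -5, +0.1); to MW-3 = (-95, 85, -1.9).
Determinant of the coordinate differences = (-30)·85 − (-95)·(-5) = -3025.
∂h/∂x = [(+0.1)·85 − (-1.9)·(-5)] / -3025 = +0.0003306
∂h/∂y = [(-30)·(-1.9) − (-95)·(+0.1)] / -3025 = -0.02198
|∇h| = √(0.0003306² + -0.02198²) = 0.02198
Seepage velocity v = K·i/n = 140.0 × 0.02198 / 0.26 = 11.84 m/day.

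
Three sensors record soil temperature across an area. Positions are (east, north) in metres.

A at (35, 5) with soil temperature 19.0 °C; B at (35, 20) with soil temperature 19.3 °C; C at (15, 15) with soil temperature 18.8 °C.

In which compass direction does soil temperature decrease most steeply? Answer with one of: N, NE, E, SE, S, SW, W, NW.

With T = a·x + b·y + c and A as origin, the differences give:
  0·a + 15·b = +0.3
  (-20)·a + 10·b = -0.2
Eliminate b (×10 and ×15, subtract): 300·a = 6.00 → a = ∂T/∂x = +0.02000
Back-substitute: b = ∂T/∂y = +0.02000.
Steepest decrease is along −∇f = (-0.02000 E, -0.02000 N) → southwest.

SW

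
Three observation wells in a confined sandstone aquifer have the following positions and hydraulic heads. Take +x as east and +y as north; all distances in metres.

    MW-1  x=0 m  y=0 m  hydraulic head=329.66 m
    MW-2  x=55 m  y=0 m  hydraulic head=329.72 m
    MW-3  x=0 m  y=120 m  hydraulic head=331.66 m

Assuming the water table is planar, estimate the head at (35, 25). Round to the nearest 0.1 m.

∂h/∂x = (329.72 − 329.66) / (55 − 0) = +0.001091
∂h/∂y = (331.66 − 329.66) / (120 − 0) = +0.01667
h(35, 25) = 329.66 + (+0.001091)·(35) + (+0.01667)·(25) = 329.66 +0.038 +0.417 = 330.115 m.

330.1 m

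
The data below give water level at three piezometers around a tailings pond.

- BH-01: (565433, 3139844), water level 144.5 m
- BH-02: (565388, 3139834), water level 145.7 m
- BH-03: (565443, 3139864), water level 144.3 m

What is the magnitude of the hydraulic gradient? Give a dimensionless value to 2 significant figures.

With h = a·x + b·y + c and BH-01 as origin, the differences give:
  (-45)·a + (-10)·b = +1.2
  10·a + 20·b = -0.2
Eliminate b (×20 and ×(-10), subtract): -800·a = 22.00 → a = ∂h/∂x = -0.02750
Back-substitute: b = ∂h/∂y = +0.003750.
|∇h| = √(-0.02750² + 0.003750²) = 0.02775

0.028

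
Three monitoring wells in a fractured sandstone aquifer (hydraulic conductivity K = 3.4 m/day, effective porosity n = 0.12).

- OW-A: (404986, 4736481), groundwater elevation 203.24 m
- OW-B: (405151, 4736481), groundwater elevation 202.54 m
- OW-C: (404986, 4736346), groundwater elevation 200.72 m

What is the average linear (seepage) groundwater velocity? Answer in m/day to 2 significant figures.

0.54 m/day

∂h/∂x = (202.54 − 203.24) / (405151 − 404986) = -0.004242
∂h/∂y = (200.72 − 203.24) / (4736346 − 4736481) = +0.01867
|∇h| = √(-0.004242² + 0.01867²) = 0.01915
Seepage velocity v = K·i/n = 3.4 × 0.01915 / 0.12 = 0.5426 m/day.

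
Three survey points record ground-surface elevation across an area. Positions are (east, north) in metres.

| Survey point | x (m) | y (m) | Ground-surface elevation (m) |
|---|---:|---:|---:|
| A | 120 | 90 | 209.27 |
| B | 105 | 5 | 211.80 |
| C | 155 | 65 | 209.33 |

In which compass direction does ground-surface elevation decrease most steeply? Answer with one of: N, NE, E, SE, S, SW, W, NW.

NE

With z = a·x + b·y + c and A as origin, the differences give:
  (-15)·a + (-85)·b = +2.53
  35·a + (-25)·b = +0.06
Eliminate b (×(-25) and ×(-85), subtract): 3350·a = -58.150 → a = ∂z/∂x = -0.01736
Back-substitute: b = ∂z/∂y = -0.02670.
Steepest decrease is along −∇f = (+0.01736 E, +0.02670 N) → northeast.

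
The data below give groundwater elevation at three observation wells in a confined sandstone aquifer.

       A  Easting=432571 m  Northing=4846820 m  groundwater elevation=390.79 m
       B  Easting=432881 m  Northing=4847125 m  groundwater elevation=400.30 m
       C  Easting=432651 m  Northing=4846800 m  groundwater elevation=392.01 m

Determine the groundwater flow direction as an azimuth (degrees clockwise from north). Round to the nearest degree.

Taking A as reference: B−A = (310, 305, +9.51); C−A = (80, -20, +1.22).
Solve a·Δx + b·Δy = Δh: det = 310·(-20) − 80·305 = -30600.
∂h/∂x = [(+9.51)·(-20) − (+1.22)·305] / -30600 = +0.01838
∂h/∂y = [310·(+1.22) − 80·(+9.51)] / -30600 = +0.01250
Flow direction (−∇h) has components (-0.01838 E, -0.01250 N).
Azimuth = atan2(E, N) = atan2(-0.01838, -0.01250) = 235.8° ≈ 236°.

236°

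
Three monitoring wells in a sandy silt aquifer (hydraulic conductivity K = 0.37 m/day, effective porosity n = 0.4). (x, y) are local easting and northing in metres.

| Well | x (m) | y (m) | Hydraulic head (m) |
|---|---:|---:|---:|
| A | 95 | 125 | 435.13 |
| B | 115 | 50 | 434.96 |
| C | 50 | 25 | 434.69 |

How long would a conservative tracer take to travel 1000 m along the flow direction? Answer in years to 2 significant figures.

690 years

With h = a·x + b·y + c and A as origin, the differences give:
  20·a + (-75)·b = -0.17
  (-45)·a + (-100)·b = -0.44
Eliminate b (×(-100) and ×(-75), subtract): -5375·a = -16.000 → a = ∂h/∂x = +0.002977
Back-substitute: b = ∂h/∂y = +0.003060.
|∇h| = √(0.002977² + 0.003060²) = 0.004269
Seepage velocity v = K·i/n = 0.37 × 0.004269 / 0.4 = 0.003949 m/day.
t = 1000 / 0.003949 = 2.532e+05 days = 693 years.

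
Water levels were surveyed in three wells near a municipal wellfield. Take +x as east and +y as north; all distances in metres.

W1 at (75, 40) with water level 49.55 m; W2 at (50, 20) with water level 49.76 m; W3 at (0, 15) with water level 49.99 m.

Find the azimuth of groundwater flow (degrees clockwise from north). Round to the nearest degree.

Differences from W1: to W2 (Δx, Δy, Δh) = (-25, -20, +0.21); to W3 = (-75, -25, +0.44).
Solve a·Δx + b·Δy = Δh: det = (-25)·(-25) − (-75)·(-20) = -875.
∂h/∂x = [(+0.21)·(-25) − (+0.44)·(-20)] / -875 = -0.004057
∂h/∂y = [(-25)·(+0.44) − (-75)·(+0.21)] / -875 = -0.005429
Flow direction (−∇h) has components (+0.004057 E, +0.005429 N).
Azimuth = atan2(E, N) = atan2(+0.004057, +0.005429) = 36.8° ≈ 037°.

037°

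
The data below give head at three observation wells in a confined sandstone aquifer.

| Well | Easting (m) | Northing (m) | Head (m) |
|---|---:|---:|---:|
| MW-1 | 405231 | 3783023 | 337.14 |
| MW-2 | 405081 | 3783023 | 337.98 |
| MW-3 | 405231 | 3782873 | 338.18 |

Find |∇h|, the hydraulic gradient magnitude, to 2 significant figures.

0.0089

∂h/∂x = (337.98 − 337.14) / (405081 − 405231) = -0.005600
∂h/∂y = (338.18 − 337.14) / (3782873 − 3783023) = -0.006933
|∇h| = √(-0.005600² + -0.006933²) = 0.008912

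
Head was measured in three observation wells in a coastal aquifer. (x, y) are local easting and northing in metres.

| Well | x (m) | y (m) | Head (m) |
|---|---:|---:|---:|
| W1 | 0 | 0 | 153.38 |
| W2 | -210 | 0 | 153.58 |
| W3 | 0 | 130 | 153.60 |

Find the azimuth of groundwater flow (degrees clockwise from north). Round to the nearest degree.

151°

∂h/∂x = (153.58 − 153.38) / (-210 − 0) = -0.0009524
∂h/∂y = (153.60 − 153.38) / (130 − 0) = +0.001692
Flow direction (−∇h) has components (+0.0009524 E, -0.001692 N).
Azimuth = atan2(E, N) = atan2(+0.0009524, -0.001692) = 150.6° ≈ 151°.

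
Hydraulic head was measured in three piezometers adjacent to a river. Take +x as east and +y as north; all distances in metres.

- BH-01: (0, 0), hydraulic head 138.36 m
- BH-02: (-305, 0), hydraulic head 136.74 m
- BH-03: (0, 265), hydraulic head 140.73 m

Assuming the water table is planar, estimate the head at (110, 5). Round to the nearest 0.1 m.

∂h/∂x = (136.74 − 138.36) / (-305 − 0) = +0.005311
∂h/∂y = (140.73 − 138.36) / (265 − 0) = +0.008943
h(110, 5) = 138.36 + (+0.005311)·(110) + (+0.008943)·(5) = 138.36 +0.584 +0.045 = 138.989 m.

139.0 m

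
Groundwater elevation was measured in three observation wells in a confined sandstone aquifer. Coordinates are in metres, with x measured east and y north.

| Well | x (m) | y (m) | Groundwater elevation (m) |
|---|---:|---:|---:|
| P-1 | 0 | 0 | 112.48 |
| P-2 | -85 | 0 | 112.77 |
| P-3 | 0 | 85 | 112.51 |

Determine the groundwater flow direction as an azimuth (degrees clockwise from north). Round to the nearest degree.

096°

∂h/∂x = (112.77 − 112.48) / (-85 − 0) = -0.003412
∂h/∂y = (112.51 − 112.48) / (85 − 0) = +0.0003529
Flow direction (−∇h) has components (+0.003412 E, -0.0003529 N).
Azimuth = atan2(E, N) = atan2(+0.003412, -0.0003529) = 95.9° ≈ 096°.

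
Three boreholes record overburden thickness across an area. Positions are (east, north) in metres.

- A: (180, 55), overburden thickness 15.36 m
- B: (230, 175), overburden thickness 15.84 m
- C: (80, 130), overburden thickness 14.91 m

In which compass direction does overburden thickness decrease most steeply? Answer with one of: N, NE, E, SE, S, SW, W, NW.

W

With d = a·x + b·y + c and A as origin, the differences give:
  50·a + 120·b = +0.48
  (-100)·a + 75·b = -0.45
Eliminate b (×75 and ×120, subtract): 15750·a = 90.000 → a = ∂d/∂x = +0.005714
Back-substitute: b = ∂d/∂y = +0.001619.
Steepest decrease is along −∇f = (-0.005714 E, -0.001619 N) → west.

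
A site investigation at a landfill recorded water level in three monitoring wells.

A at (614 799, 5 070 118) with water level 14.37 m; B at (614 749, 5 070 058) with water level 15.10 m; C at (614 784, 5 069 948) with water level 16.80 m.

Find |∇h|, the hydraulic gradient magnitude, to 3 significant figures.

0.0148

Three-point gradient (reference A): Δ to B = (-50, -60, +0.73), Δ to C = (-15, -170, +2.43).
∂h/∂x = +0.002855, ∂h/∂y = -0.01455 (det = 7600).
|∇h| = √(0.002855² + -0.01455²) = 0.01483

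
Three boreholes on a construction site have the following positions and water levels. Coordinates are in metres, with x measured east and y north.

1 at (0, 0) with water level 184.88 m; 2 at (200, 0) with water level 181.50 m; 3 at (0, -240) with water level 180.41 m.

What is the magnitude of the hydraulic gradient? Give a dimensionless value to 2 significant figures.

0.025

∂h/∂x = (181.50 − 184.88) / (200 − 0) = -0.01690
∂h/∂y = (180.41 − 184.88) / (-240 − 0) = +0.01862
|∇h| = √(-0.01690² + 0.01862²) = 0.02515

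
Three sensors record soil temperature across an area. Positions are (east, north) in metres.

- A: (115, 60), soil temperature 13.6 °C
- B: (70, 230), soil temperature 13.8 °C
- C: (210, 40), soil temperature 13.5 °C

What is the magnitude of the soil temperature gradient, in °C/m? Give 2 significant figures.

0.0013 °C/m

Differences from A: to B (Δx, Δy, Δh) = (-45, 170, +0.2); to C = (95, -20, -0.1).
Solve a·Δx + b·Δy = ΔT: det = (-45)·(-20) − 95·170 = -15250.
∂T/∂x = [(+0.2)·(-20) − (-0.1)·170] / -15250 = -0.0008525
∂T/∂y = [(-45)·(-0.1) − 95·(+0.2)] / -15250 = +0.0009508
|∇f| = √(-0.0008525² + 0.0009508²) = 0.001277 °C/m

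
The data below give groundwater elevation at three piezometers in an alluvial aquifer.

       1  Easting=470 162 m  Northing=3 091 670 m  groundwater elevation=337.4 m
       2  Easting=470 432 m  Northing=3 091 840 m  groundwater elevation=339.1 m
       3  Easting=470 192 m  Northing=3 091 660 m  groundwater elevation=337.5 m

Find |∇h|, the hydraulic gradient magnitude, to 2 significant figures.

0.0053

Three-point gradient (reference 1): Δ to 2 = (270, 170, +1.7), Δ to 3 = (30, -10, +0.1).
∂h/∂x = +0.004359, ∂h/∂y = +0.003077 (det = -7800).
|∇h| = √(0.004359² + 0.003077²) = 0.005336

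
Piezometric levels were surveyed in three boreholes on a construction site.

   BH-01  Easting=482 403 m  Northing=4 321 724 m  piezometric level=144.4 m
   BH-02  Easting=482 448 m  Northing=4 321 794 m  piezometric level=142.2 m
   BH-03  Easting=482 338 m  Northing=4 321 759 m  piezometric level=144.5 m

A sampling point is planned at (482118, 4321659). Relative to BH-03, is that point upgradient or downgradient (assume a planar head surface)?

With h = a·x + b·y + c and BH-01 as origin, the differences give:
  45·a + 70·b = -2.2
  (-65)·a + 35·b = +0.1
Eliminate b (×35 and ×70, subtract): 6125·a = -84.00 → a = ∂h/∂x = -0.01371
Back-substitute: b = ∂h/∂y = -0.02261.
Head at (482118, 4321659) = 144.4 + (-0.01371)·(-285) + (-0.02261)·(-65) = 149.78 m.
That is higher than the 144.5 m at BH-03, so the point is upgradient.

upgradient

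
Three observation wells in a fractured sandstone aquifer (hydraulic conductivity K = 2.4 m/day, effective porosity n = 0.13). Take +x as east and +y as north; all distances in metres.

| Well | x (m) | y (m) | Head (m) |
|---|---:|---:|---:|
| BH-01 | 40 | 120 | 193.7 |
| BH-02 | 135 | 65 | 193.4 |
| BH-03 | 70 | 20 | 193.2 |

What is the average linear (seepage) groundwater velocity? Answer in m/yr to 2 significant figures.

Taking BH-01 as reference: BH-02−BH-01 = (95, -55, -0.3); BH-03−BH-01 = (30, -100, -0.5).
Solve a·Δx + b·Δy = Δh: det = 95·(-100) − 30·(-55) = -7850.
∂h/∂x = [(-0.3)·(-100) − (-0.5)·(-55)] / -7850 = -0.0003185
∂h/∂y = [95·(-0.5) − 30·(-0.3)] / -7850 = +0.004904
|∇h| = √(-0.0003185² + 0.004904²) = 0.004914
Seepage velocity v = K·i/n = 2.4 × 0.004914 / 0.13 = 0.09072 m/day = 33.14 m/yr.

33 m/yr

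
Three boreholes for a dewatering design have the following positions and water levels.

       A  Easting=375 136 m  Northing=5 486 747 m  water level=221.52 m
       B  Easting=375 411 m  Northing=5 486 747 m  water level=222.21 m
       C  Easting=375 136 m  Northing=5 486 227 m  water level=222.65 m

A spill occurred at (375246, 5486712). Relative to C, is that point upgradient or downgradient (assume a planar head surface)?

downgradient

∂h/∂x = (222.21 − 221.52) / (375411 − 375136) = +0.002509
∂h/∂y = (222.65 − 221.52) / (5486227 − 5486747) = -0.002173
Head at (375246, 5486712) = 221.52 + (+0.002509)·(110) + (-0.002173)·(-35) = 221.87 m.
That is lower than the 222.65 m at C, so the point is downgradient.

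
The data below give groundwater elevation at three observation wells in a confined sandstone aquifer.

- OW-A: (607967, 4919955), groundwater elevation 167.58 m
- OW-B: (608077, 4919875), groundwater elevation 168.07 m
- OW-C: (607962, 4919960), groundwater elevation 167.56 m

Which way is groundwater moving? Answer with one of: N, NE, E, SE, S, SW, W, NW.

With h = a·x + b·y + c and OW-A as origin, the differences give:
  110·a + (-80)·b = +0.49
  (-5)·a + 5·b = -0.02
Eliminate b (×5 and ×(-80), subtract): 150·a = 0.850 → a = ∂h/∂x = +0.005667
Back-substitute: b = ∂h/∂y = +0.001667.
Flow = −∇h = (-0.005667 east, -0.001667 north), which points west.

W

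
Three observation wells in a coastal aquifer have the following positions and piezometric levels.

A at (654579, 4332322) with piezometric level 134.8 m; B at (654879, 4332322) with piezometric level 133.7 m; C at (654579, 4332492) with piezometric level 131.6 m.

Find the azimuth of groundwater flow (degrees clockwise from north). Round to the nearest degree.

∂h/∂x = (133.7 − 134.8) / (654879 − 654579) = -0.003667
∂h/∂y = (131.6 − 134.8) / (4332492 − 4332322) = -0.01882
Flow direction (−∇h) has components (+0.003667 E, +0.01882 N).
Azimuth = atan2(E, N) = atan2(+0.003667, +0.01882) = 11.0° ≈ 011°.

011°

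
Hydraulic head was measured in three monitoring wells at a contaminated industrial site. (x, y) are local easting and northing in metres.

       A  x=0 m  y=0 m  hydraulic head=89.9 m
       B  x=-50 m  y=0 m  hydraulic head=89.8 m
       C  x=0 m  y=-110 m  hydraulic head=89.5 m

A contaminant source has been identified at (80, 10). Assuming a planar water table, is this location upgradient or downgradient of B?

upgradient

∂h/∂x = (89.8 − 89.9) / (-50 − 0) = +0.002000
∂h/∂y = (89.5 − 89.9) / (-110 − 0) = +0.003636
Head at (80, 10) = 89.9 + (+0.002000)·(80) + (+0.003636)·(10) = 90.10 m.
That is higher than the 89.8 m at B, so the point is upgradient.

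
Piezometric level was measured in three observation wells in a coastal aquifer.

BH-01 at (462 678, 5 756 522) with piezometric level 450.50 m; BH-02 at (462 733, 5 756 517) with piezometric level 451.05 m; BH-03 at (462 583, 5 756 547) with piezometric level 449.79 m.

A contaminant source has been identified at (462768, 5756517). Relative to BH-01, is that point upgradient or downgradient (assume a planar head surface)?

upgradient

With h = a·x + b·y + c and BH-01 as origin, the differences give:
  55·a + (-5)·b = +0.55
  (-95)·a + 25·b = -0.71
Eliminate b (×25 and ×(-5), subtract): 900·a = 10.200 → a = ∂h/∂x = +0.01133
Back-substitute: b = ∂h/∂y = +0.01467.
Head at (462768, 5756517) = 450.50 + (+0.01133)·(90) + (+0.01467)·(-5) = 451.45 m.
That is higher than the 450.50 m at BH-01, so the point is upgradient.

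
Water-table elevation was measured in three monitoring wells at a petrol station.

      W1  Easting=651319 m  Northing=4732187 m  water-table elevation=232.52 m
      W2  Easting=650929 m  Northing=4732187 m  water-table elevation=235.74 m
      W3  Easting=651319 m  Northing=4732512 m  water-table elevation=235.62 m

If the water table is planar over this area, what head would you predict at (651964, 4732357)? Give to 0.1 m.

228.8 m

∂h/∂x = (235.74 − 232.52) / (650929 − 651319) = -0.008256
∂h/∂y = (235.62 − 232.52) / (4732512 − 4732187) = +0.009538
h(651964, 4732357) = 232.52 + (-0.008256)·(645) + (+0.009538)·(170) = 232.52 -5.325 +1.622 = 228.816 m.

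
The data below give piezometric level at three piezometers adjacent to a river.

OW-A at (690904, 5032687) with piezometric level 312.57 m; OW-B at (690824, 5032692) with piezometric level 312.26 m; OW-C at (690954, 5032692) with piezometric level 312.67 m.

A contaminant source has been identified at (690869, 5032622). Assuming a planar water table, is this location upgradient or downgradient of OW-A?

Taking OW-A as reference: OW-B−OW-A = (-80, 5, -0.31); OW-C−OW-A = (50, 5, +0.10).
Solve a·Δx + b·Δy = Δh: det = (-80)·5 − 50·5 = -650.
∂h/∂x = [(-0.31)·5 − (+0.10)·5] / -650 = +0.003154
∂h/∂y = [(-80)·(+0.10) − 50·(-0.31)] / -650 = -0.01154
Head at (690869, 5032622) = 312.57 + (+0.003154)·(-35) + (-0.01154)·(-65) = 313.21 m.
That is higher than the 312.57 m at OW-A, so the point is upgradient.

upgradient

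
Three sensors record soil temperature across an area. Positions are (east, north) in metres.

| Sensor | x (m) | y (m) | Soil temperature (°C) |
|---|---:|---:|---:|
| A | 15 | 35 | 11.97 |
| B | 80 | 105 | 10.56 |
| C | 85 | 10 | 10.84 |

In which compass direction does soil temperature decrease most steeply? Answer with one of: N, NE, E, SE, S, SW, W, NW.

With T = a·x + b·y + c and A as origin, the differences give:
  65·a + 70·b = -1.41
  70·a + (-25)·b = -1.13
Eliminate b (×(-25) and ×70, subtract): -6525·a = 114.350 → a = ∂T/∂x = -0.01752
Back-substitute: b = ∂T/∂y = -0.003870.
Steepest decrease is along −∇f = (+0.01752 E, +0.003870 N) → east.

E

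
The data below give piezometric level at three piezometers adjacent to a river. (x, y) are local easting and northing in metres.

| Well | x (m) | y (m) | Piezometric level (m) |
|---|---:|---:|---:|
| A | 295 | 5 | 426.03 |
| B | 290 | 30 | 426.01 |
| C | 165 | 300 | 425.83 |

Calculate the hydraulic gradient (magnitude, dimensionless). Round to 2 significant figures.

0.0010

Differences from A: to B (Δx, Δy, Δh) = (-5, 25, -0.02); to C = (-130, 295, -0.20).
Solve a·Δx + b·Δy = Δh: det = (-5)·295 − (-130)·25 = 1775.
∂h/∂x = [(-0.02)·295 − (-0.20)·25] / 1775 = -0.0005070
∂h/∂y = [(-5)·(-0.20) − (-130)·(-0.02)] / 1775 = -0.0009014
|∇h| = √(-0.0005070² + -0.0009014²) = 0.001034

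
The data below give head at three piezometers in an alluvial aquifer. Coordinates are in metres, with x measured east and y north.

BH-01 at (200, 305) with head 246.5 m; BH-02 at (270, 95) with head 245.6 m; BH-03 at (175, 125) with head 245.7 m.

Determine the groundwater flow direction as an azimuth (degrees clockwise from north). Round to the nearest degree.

184°

With h = a·x + b·y + c and BH-01 as origin, the differences give:
  70·a + (-210)·b = -0.9
  (-25)·a + (-180)·b = -0.8
Eliminate b (×(-180) and ×(-210), subtract): -17850·a = -6.00 → a = ∂h/∂x = +0.0003361
Back-substitute: b = ∂h/∂y = +0.004398.
Flow direction (−∇h) has components (-0.0003361 E, -0.004398 N).
Azimuth = atan2(E, N) = atan2(-0.0003361, -0.004398) = 184.4° ≈ 184°.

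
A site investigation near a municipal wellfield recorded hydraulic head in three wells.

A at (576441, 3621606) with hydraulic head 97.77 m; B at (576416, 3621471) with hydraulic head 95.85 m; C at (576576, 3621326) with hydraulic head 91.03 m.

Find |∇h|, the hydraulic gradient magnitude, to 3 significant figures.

Taking A as reference: B−A = (-25, -135, -1.92); C−A = (135, -280, -6.74).
Solve a·Δx + b·Δy = Δh: det = (-25)·(-280) − 135·(-135) = 25225.
∂h/∂x = [(-1.92)·(-280) − (-6.74)·(-135)] / 25225 = -0.01476
∂h/∂y = [(-25)·(-6.74) − 135·(-1.92)] / 25225 = +0.01696
|∇h| = √(-0.01476² + 0.01696²) = 0.02248

0.0225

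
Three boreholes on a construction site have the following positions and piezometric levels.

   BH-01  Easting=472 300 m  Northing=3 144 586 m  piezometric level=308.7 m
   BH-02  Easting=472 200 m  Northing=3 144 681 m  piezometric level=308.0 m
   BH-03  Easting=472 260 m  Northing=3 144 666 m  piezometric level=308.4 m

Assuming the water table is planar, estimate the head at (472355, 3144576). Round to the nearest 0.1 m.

Differences from BH-01: to BH-02 (Δx, Δy, Δh) = (-100, 95, -0.7); to BH-03 = (-40, 80, -0.3).
Solve a·Δx + b·Δy = Δh: det = (-100)·80 − (-40)·95 = -4200.
∂h/∂x = [(-0.7)·80 − (-0.3)·95] / -4200 = +0.006548
∂h/∂y = [(-100)·(-0.3) − (-40)·(-0.7)] / -4200 = -0.0004762
h(472355, 3144576) = 308.7 + (+0.006548)·(55) + (-0.0004762)·(-10) = 308.7 +0.360 +0.005 = 309.065 m.

309.1 m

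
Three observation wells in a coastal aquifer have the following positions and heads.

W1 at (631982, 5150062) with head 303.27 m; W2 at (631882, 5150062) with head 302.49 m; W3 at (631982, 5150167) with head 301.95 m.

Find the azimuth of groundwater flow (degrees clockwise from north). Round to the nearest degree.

∂h/∂x = (302.49 − 303.27) / (631882 − 631982) = +0.007800
∂h/∂y = (301.95 − 303.27) / (5150167 − 5150062) = -0.01257
Flow direction (−∇h) has components (-0.007800 E, +0.01257 N).
Azimuth = atan2(E, N) = atan2(-0.007800, +0.01257) = 328.2° ≈ 328°.

328°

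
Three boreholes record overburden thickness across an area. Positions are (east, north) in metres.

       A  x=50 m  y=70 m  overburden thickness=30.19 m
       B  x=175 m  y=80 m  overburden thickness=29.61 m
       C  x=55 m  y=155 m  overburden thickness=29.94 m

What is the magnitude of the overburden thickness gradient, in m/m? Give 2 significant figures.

0.0052 m/m

Differences from A: to B (Δx, Δy, Δh) = (125, 10, -0.58); to C = (5, 85, -0.25).
Determinant of the coordinate differences = 125·85 − 5·10 = 10575.
∂d/∂x = [(-0.58)·85 − (-0.25)·10] / 10575 = -0.004426
∂d/∂y = [125·(-0.25) − 5·(-0.58)] / 10575 = -0.002681
|∇f| = √(-0.004426² + -0.002681²) = 0.005175 m/m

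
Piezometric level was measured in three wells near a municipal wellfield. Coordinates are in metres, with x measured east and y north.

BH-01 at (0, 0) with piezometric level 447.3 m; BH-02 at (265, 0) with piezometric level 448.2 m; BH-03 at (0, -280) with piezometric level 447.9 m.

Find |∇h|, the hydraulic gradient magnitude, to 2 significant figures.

0.0040

∂h/∂x = (448.2 − 447.3) / (265 − 0) = +0.003396
∂h/∂y = (447.9 − 447.3) / (-280 − 0) = -0.002143
|∇h| = √(0.003396² + -0.002143²) = 0.004016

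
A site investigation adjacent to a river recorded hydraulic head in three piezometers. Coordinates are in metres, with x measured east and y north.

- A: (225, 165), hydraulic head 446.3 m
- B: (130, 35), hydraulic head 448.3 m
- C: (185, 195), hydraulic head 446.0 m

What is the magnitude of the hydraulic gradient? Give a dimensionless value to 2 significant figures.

0.014

Taking A as reference: B−A = (-95, -130, +2.0); C−A = (-40, 30, -0.3).
Solve a·Δx + b·Δy = Δh: det = (-95)·30 − (-40)·(-130) = -8050.
∂h/∂x = [(+2.0)·30 − (-0.3)·(-130)] / -8050 = -0.002609
∂h/∂y = [(-95)·(-0.3) − (-40)·(+2.0)] / -8050 = -0.01348
|∇h| = √(-0.002609² + -0.01348²) = 0.01373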